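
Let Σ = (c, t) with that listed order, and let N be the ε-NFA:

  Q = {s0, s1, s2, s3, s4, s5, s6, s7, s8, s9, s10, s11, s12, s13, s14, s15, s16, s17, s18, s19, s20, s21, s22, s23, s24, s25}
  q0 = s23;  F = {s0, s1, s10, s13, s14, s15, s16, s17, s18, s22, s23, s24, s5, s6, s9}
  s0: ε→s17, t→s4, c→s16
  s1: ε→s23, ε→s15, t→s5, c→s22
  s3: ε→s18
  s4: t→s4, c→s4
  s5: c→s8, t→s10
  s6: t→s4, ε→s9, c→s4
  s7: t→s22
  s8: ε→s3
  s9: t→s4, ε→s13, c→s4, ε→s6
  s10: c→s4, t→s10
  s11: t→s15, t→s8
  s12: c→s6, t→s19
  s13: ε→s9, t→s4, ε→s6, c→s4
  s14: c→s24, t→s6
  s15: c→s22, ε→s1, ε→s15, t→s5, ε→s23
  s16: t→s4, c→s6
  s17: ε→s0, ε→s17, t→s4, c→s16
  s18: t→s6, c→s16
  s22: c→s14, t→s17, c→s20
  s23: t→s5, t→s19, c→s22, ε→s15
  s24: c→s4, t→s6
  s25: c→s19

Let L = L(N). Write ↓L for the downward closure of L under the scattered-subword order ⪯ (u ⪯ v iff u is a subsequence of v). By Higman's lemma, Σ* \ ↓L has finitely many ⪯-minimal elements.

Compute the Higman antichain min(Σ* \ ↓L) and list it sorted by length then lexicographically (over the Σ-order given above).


A = [ctt, ttc, cccc, cctc, tcct].

|Q|=26, |F|=15, |δ|=56 (16 ε).
min D↑ (11 st, q0=0, F={10}): 0:c→1,t→2 1:c→3,t→4 2:c→5,t→6 3:c→7,t→8 4:c→9,t→10 5:c→9,t→8 6:c→10,t→6 7:c→10,t→8 8:c→10,t→10 9:c→8,t→10 10:c→10,t→10 (ε-aug+det+¬).
'ctt': |S_i|=[20, 14, 7, 1] end={s4} rej; 3/3 single-dels accept.
'ttc': |S_i|=[20, 13, 5, 1] end={s4} ∉↓L; 3/3 single-dels accept.
'cccc': |S_i|=[20, 14, 8, 5, 1] end={s4} — reject; 4/4 del acc.
'cctc': run [20, 14, 8, 4, 1] end={s4} ∉↓L; 4/4 del acc.
'tcct': |S_i|=[20, 13, 8, 5, 1] end={s4} rej; 4/4 del acc.
5 obstructions.


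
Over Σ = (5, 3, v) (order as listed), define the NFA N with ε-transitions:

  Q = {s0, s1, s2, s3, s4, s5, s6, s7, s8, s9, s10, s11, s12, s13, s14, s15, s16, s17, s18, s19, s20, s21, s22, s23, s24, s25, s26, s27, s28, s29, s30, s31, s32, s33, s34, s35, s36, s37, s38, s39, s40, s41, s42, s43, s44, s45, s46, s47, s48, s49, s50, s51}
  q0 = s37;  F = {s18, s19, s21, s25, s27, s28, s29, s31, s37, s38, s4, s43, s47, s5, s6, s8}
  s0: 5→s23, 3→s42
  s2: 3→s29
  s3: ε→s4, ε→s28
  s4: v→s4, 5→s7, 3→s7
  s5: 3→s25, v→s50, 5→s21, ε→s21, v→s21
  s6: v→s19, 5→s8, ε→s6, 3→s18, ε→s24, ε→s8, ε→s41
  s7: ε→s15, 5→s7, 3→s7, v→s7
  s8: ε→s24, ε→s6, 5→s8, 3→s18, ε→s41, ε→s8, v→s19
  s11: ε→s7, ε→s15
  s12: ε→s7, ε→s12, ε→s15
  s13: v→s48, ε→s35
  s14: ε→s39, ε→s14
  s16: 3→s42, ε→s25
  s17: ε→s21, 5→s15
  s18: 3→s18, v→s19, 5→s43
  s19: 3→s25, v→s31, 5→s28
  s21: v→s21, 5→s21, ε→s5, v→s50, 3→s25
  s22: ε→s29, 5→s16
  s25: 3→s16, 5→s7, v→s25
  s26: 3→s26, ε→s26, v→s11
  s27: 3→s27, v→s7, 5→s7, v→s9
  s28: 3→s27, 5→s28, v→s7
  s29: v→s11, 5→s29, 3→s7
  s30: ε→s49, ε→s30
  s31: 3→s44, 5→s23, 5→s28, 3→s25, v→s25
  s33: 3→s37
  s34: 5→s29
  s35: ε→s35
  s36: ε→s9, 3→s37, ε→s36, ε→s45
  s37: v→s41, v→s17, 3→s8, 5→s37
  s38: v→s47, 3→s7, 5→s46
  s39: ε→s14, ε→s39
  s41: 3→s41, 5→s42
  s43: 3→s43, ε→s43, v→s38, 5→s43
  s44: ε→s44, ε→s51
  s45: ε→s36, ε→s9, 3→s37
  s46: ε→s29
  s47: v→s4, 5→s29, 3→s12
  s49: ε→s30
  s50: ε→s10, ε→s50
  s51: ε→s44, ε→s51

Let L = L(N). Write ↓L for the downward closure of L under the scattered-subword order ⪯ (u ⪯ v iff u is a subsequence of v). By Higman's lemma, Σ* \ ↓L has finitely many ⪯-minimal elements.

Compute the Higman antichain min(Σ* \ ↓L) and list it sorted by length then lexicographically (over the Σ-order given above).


|Q|=52, |F|=16, |δ|=116 (44 ε).
min D↑ (15 st, q0=0, F={9}): 0:5→0,3→1,v→2 1:5→1,3→3,v→4 2:5→2,3→5,v→2 3:5→6,3→3,v→4 4:5→7,3→5,v→8 5:5→9,3→5,v→5 6:5→6,3→6,v→10 7:5→7,3→11,v→9 8:5→7,3→5,v→5 9:5→9,3→9,v→9 10:5→12,3→9,v→13 11:5→9,3→11,v→9 12:5→12,3→9,v→9 13:5→12,3→9,v→14 14:5→9,3→9,v→14 (ε-aug+det+¬).
'v35': N↓-sim [32, 26, 11, 3] end={s15,s42,s7} ∉↓L; 3/3 deletions ∈↓L.
'3v5v': run [32, 26, 20, 9, 4] end={s11,s15,s7,s9} — reject; 4/4 del acc.
'335v3': |S_i|=[32, 26, 23, 15, 10, 3] end={s12,s15,s7} — reject; 5/5 deletions ∈↓L.
'3vvv5': |S_i|=[32, 26, 20, 17, 8, 2] end={s15,s7} — reject; 5/5 single-dels accept.
4 minimals (antichain).

A = [v35, 3v5v, 335v3, 3vvv5].


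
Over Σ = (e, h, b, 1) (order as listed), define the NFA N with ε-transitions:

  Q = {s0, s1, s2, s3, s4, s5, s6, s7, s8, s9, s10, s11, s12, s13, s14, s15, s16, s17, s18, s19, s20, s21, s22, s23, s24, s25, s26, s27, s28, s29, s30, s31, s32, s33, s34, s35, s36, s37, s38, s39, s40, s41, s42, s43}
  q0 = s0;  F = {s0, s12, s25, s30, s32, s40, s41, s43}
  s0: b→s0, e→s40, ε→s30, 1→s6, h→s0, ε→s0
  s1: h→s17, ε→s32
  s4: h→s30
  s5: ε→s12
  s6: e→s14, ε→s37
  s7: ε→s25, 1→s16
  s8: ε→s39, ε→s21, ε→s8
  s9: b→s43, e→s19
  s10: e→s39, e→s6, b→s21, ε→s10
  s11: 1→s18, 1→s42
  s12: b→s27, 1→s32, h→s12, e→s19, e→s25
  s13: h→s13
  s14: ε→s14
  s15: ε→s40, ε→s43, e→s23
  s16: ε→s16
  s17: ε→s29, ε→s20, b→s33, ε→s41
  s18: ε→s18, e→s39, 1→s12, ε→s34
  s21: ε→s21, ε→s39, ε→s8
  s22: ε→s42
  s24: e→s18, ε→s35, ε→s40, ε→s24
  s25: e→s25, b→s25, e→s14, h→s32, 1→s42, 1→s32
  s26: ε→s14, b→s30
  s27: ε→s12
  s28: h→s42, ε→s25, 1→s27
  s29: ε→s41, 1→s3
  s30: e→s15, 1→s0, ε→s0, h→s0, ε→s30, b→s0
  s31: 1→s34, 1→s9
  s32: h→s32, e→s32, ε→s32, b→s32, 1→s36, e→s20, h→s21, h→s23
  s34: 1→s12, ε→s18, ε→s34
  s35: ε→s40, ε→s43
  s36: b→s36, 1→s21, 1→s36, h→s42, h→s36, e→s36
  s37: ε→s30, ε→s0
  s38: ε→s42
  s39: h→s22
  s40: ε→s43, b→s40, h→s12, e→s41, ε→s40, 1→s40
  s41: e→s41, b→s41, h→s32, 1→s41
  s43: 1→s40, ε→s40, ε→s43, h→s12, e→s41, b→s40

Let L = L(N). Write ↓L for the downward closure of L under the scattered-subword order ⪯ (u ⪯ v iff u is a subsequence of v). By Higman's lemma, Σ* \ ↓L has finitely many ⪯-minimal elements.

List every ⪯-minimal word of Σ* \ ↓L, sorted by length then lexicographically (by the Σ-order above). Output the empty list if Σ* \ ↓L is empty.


min(Σ*\↓L) = [eeh1, eh11].

|Q|=44, |F|=8, |δ|=113 (44 ε).
min D↑ (7 st, q0=0, F={6}): 0:e→1,h→0,b→0,1→0 1:e→2,h→3,b→1,1→1 2:e→2,h→4,b→2,1→2 3:e→5,h→3,b→3,1→4 4:e→4,h→4,b→4,1→6 5:e→5,h→4,b→5,1→4 6:e→6,h→6,b→6,1→6 (ε-aug+det+¬).
'eeh1': N↓-sim [22, 18, 13, 9, 6] end={s21,s22,s36,s39,s42,s8} — reject; 4/4 del acc.
'eh11': run [22, 18, 14, 9, 6] end={s21,s22,s36,s39,s42,s8} rej; 4/4 del acc.
2 obstructions.


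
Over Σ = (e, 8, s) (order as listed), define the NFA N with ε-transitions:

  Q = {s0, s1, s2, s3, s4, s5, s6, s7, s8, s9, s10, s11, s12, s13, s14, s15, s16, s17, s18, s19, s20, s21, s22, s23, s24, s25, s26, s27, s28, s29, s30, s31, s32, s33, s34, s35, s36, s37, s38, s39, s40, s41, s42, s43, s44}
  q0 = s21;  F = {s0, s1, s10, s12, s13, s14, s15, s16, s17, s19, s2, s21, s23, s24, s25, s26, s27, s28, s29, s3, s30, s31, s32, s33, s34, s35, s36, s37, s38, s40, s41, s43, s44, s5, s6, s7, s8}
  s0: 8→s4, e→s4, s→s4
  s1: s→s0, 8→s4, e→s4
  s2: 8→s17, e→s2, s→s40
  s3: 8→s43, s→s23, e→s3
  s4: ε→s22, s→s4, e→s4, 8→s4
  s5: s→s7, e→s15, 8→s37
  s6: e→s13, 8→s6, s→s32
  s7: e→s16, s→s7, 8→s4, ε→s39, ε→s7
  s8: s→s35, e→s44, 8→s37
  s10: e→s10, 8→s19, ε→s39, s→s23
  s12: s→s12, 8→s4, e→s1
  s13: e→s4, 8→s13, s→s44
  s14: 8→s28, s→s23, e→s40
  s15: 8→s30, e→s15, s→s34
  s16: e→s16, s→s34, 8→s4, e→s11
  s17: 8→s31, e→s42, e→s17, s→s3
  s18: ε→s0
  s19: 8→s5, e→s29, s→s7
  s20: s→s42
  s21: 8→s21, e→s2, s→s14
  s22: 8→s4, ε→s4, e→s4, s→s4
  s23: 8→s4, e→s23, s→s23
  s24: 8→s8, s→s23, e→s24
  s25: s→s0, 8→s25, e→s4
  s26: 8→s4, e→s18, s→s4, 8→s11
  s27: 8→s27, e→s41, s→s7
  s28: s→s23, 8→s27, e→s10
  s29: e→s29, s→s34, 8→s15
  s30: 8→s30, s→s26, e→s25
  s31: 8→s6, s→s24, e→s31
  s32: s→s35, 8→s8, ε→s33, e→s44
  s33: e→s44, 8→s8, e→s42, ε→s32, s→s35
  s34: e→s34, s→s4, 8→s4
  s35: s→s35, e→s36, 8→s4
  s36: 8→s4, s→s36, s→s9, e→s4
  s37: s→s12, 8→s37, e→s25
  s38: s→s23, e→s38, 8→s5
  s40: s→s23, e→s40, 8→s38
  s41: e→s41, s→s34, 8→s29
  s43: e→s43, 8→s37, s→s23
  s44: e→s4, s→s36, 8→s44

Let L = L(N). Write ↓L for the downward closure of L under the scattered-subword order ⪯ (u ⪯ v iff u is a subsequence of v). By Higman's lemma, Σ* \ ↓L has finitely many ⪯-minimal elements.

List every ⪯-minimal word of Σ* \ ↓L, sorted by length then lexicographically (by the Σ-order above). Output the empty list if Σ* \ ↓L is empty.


min(Σ*\↓L) = [ss8, e888ee, s88ess].

|Q|=45, |F|=37, |δ|=131 (8 ε).
min D↑ (37 st, q0=0, F={12}): 0:e→1,8→0,s→2 1:e→1,8→3,s→4 2:e→4,8→5,s→6 3:e→3,8→7,s→8 4:e→4,8→9,s→6 5:e→10,8→11,s→6 6:e→6,8→12,s→6 7:e→7,8→13,s→14 8:e→8,8→15,s→6 9:e→9,8→16,s→6 10:e→10,8→17,s→6 11:e→18,8→11,s→19 12:e→12,8→12,s→12 13:e→20,8→13,s→21 14:e→14,8→22,s→6 15:e→15,8→23,s→6 16:e→24,8→23,s→19 17:e→25,8→16,s→19 18:e→18,8→25,s→26 19:e→27,8→12,s→19 20:e→12,8→20,s→28 21:e→28,8→22,s→29 22:e→28,8→23,s→29 23:e→30,8→23,s→31 24:e→24,8→32,s→26 25:e→25,8→24,s→26 26:e→26,8→12,s→12 27:e→27,8→12,s→26 28:e→12,8→28,s→33 29:e→33,8→12,s→29 30:e→12,8→30,s→34 31:e→35,8→12,s→31 32:e→30,8→32,s→36 33:e→12,8→12,s→33 34:e→12,8→12,s→12 35:e→12,8→12,s→34 36:e→34,8→12,s→12.
'ss8': run [44, 38, 16, 3] end={s11,s22,s4} — reject; 3/3 single-dels accept.
'e888ee': run [44, 40, 36, 31, 21, 11, 2] end={s22,s4} ∉↓L; 6/6 single-dels accept.
's88ess': N↓-sim [44, 38, 31, 24, 14, 7, 2] end={s22,s4} — reject; 6/6 single-dels accept.
3 minimals (antichain).


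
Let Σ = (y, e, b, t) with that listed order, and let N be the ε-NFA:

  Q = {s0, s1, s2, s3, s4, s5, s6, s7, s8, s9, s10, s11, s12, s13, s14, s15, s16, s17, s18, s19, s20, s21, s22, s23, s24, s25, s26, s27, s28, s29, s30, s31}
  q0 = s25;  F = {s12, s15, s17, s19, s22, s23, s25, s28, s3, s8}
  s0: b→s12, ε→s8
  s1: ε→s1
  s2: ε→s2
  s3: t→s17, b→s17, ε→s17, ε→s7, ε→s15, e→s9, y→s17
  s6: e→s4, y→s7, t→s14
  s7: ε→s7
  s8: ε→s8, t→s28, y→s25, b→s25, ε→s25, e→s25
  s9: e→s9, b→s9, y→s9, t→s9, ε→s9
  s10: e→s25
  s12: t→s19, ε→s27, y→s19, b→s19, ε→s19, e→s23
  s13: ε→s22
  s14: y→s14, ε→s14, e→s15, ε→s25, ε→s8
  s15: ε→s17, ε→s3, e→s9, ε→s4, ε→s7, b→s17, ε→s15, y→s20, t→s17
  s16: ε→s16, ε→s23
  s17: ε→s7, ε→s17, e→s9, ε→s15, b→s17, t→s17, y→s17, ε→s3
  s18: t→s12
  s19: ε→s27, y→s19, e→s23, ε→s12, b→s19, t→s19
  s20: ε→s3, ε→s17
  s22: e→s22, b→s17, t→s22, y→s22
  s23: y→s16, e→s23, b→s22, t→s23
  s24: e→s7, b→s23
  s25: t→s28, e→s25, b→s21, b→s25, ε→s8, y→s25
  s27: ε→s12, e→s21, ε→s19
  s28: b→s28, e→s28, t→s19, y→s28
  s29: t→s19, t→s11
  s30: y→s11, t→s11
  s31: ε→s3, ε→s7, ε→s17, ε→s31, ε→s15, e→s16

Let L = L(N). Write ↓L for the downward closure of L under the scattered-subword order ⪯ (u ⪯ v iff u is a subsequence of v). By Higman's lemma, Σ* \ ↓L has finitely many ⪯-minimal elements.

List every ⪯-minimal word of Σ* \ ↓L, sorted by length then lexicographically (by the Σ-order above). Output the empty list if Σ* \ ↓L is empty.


|Q|=32, |F|=10, |δ|=100 (39 ε).
min D↑ (7 st, q0=0, F={6}): 0:y→0,e→0,b→0,t→1 1:y→1,e→1,b→1,t→2 2:y→2,e→3,b→2,t→2 3:y→3,e→3,b→4,t→3 4:y→4,e→4,b→5,t→4 5:y→5,e→6,b→5,t→5 6:y→6,e→6,b→6,t→6 (ε-aug+det+¬).
'ttebbe': |S_i|=[17, 15, 14, 11, 8, 7, 1] end={s9} — reject; 6/6 deletions ∈↓L.
1 words, ⪯-incomp.

A = [ttebbe].


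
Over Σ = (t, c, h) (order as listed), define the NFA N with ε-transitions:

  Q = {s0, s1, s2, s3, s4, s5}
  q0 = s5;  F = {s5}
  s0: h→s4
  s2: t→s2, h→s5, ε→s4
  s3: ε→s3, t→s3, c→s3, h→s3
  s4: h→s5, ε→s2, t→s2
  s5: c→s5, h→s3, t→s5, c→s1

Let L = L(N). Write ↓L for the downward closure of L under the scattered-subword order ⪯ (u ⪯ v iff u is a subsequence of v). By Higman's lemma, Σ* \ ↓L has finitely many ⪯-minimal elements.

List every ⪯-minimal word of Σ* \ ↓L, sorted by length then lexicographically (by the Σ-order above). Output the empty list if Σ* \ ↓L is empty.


|Q|=6, |F|=1, |δ|=15 (3 ε).
min D↑ (2 st, q0=0, F={1}): 0:t→0,c→0,h→1 1:t→1,c→1,h→1.
'h': N↓-sim [3, 1] end={s3} — reject; 1/1 single-dels accept.
1 words, ⪯-incomp.

min(Σ*\↓L) = [h].


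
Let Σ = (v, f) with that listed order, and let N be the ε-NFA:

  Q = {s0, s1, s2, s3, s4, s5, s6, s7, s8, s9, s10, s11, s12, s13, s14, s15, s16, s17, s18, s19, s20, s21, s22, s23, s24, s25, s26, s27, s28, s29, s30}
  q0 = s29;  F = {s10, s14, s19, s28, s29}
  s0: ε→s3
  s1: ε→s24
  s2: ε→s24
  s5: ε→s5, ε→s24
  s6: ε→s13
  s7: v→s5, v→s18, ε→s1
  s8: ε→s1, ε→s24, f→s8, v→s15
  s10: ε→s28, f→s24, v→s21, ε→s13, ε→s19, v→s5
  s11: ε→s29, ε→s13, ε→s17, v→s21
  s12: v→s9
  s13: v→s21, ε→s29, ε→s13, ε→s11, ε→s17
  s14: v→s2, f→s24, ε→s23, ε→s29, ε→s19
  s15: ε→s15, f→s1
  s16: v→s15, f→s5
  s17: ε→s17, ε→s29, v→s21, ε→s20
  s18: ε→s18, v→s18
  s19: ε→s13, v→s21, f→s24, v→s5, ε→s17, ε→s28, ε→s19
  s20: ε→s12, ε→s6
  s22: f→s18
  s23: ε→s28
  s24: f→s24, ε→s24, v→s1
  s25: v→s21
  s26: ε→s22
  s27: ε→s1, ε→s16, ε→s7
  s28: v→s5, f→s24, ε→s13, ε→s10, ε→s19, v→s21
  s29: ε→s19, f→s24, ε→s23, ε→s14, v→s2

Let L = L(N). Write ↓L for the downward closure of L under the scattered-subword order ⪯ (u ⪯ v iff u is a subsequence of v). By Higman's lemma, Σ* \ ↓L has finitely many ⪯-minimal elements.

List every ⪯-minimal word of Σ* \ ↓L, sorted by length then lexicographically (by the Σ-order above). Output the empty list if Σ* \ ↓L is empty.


A = [v, f].

|Q|=31, |F|=5, |δ|=74 (45 ε).
min D↑ (2 st, q0=0, F={1}): 0:v→1,f→1 1:v→1,f→1 (ε-aug+det+¬).
'v': run [18, 6] end={s1,s2,s21,s24,s5,s9} rej; 1/1 single-dels accept.
'f': run [18, 2] end={s1,s24} rej; 1/1 deletions ∈↓L.
2 words, ⪯-incomp.


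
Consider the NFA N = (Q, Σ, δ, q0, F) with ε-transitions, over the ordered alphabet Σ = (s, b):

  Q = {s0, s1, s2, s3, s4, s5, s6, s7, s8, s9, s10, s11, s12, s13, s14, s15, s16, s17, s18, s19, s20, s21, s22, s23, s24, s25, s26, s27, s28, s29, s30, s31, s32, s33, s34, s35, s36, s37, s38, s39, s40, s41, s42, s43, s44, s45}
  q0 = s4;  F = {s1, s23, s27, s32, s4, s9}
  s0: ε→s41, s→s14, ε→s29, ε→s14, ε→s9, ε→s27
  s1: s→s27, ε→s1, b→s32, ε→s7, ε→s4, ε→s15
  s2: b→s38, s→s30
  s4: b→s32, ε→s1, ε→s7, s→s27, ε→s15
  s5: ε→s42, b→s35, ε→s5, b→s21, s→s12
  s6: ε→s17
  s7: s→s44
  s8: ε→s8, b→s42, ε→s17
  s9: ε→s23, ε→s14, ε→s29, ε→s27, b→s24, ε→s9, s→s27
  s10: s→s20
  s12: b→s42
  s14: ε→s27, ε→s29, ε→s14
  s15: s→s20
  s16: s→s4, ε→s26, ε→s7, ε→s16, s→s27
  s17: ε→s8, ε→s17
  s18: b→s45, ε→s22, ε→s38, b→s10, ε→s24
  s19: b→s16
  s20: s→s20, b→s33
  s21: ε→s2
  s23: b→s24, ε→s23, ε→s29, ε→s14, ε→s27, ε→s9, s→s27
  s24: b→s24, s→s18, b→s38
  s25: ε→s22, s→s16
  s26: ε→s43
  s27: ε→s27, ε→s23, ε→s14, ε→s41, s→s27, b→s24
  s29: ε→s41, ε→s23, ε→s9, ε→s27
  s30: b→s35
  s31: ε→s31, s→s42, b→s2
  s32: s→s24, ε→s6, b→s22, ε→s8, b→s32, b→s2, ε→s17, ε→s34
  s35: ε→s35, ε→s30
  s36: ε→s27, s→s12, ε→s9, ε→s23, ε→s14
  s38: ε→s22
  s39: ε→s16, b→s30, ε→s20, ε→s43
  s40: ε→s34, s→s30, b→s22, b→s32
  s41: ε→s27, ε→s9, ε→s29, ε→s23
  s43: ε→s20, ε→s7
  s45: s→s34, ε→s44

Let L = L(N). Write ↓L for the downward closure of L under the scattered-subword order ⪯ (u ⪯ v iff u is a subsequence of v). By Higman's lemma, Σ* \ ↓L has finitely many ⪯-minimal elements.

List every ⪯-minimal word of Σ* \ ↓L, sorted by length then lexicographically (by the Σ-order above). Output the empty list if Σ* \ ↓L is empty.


A = [sb, bs].

|Q|=46, |F|=6, |δ|=117 (72 ε).
min D↑ (4 st, q0=0, F={3}): 0:s→1,b→2 1:s→1,b→3 2:s→3,b→2 3:s→3,b→3 (ε-aug+det+¬).
'sb': |S_i|=[28, 18, 12] end={s10,s18,s20,s22,s24,s30,s33,s34,s35,s38,s44,s45} — reject; 2/2 single-dels accept.
'bs': N↓-sim [28, 18, 12] end={s10,s18,s20,s22,s24,s30,s33,s34,s35,s38,s44,s45} rej; 2/2 deletions ∈↓L.
2 obstructions.


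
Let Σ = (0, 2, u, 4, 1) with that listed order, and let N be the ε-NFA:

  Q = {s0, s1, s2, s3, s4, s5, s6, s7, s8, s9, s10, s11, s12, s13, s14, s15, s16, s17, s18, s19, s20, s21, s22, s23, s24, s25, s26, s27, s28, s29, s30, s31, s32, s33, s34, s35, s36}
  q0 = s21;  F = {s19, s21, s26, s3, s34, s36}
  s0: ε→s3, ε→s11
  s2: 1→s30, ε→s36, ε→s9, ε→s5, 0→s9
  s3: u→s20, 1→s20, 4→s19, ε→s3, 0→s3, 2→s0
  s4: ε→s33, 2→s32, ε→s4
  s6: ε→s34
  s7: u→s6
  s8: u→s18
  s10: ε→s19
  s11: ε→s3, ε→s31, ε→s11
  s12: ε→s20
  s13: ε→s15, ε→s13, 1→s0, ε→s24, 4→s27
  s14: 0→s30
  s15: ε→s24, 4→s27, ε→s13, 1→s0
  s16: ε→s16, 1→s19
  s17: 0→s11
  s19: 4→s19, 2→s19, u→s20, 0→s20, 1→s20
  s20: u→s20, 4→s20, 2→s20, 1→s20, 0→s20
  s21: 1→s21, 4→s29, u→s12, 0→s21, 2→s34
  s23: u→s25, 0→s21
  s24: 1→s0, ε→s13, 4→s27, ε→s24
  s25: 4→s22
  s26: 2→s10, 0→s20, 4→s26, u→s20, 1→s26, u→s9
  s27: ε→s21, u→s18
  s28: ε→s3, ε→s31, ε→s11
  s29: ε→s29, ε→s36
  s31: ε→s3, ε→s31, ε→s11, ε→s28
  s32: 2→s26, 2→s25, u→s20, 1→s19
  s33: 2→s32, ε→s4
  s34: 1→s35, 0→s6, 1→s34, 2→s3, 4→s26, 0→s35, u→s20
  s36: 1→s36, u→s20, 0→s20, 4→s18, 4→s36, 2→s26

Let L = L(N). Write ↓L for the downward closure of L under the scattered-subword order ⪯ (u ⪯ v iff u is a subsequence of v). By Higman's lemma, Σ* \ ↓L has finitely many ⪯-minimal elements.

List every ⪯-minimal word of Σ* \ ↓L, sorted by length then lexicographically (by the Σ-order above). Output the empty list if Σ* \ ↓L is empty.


|Q|=37, |F|=6, |δ|=95 (33 ε).
min D↑ (7 st, q0=0, F={2}): 0:0→0,2→1,u→2,4→3,1→0 1:0→1,2→4,u→2,4→5,1→1 2:0→2,2→2,u→2,4→2,1→2 3:0→2,2→5,u→2,4→3,1→3 4:0→4,2→4,u→2,4→6,1→2 5:0→2,2→6,u→2,4→5,1→5 6:0→2,2→6,u→2,4→6,1→2 (ε-aug+det+¬).
'u': N↓-sim [18, 3] end={s12,s20,s9} ∉↓L; 1/1 deletions ∈↓L.
'40': N↓-sim [18, 8, 1] end={s20} ∉↓L; 2/2 single-dels accept.
'221': |S_i|=[18, 13, 8, 1] end={s20} — reject; 3/3 del acc.
3 minimals (antichain).

A = [u, 40, 221].


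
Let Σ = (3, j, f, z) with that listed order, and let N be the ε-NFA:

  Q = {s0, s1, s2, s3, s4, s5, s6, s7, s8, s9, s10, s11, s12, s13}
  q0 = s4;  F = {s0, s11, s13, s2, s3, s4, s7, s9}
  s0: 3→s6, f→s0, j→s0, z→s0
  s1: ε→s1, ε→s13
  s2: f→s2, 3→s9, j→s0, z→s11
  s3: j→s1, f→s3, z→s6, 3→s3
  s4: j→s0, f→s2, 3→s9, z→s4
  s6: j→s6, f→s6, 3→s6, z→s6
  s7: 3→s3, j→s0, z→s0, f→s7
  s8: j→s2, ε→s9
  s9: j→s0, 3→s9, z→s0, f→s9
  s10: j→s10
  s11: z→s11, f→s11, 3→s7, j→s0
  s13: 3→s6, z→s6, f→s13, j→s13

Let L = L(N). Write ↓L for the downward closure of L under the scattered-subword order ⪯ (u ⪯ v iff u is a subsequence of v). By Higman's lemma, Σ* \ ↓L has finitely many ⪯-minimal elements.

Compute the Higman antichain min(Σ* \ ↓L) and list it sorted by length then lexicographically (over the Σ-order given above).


|Q|=14, |F|=8, |δ|=41 (3 ε).
min D↑ (9 st, q0=0, F={4}): 0:3→1,j→2,f→3,z→0 1:3→1,j→2,f→1,z→2 2:3→4,j→2,f→2,z→2 3:3→1,j→2,f→3,z→5 4:3→4,j→4,f→4,z→4 5:3→6,j→2,f→5,z→5 6:3→7,j→2,f→6,z→2 7:3→7,j→8,f→7,z→4 8:3→4,j→8,f→8,z→4 (ε-aug+det+¬).
'j3': N↓-sim [10, 4, 1] end={s6} ∉↓L; 2/2 del acc.
'3z3': run [10, 7, 2, 1] end={s6} rej; 3/3 del acc.
'fz33z': |S_i|=[10, 9, 7, 6, 4, 1] end={s6} rej; 5/5 del acc.
3 minimals (antichain).

Antichain: [j3, 3z3, fz33z].


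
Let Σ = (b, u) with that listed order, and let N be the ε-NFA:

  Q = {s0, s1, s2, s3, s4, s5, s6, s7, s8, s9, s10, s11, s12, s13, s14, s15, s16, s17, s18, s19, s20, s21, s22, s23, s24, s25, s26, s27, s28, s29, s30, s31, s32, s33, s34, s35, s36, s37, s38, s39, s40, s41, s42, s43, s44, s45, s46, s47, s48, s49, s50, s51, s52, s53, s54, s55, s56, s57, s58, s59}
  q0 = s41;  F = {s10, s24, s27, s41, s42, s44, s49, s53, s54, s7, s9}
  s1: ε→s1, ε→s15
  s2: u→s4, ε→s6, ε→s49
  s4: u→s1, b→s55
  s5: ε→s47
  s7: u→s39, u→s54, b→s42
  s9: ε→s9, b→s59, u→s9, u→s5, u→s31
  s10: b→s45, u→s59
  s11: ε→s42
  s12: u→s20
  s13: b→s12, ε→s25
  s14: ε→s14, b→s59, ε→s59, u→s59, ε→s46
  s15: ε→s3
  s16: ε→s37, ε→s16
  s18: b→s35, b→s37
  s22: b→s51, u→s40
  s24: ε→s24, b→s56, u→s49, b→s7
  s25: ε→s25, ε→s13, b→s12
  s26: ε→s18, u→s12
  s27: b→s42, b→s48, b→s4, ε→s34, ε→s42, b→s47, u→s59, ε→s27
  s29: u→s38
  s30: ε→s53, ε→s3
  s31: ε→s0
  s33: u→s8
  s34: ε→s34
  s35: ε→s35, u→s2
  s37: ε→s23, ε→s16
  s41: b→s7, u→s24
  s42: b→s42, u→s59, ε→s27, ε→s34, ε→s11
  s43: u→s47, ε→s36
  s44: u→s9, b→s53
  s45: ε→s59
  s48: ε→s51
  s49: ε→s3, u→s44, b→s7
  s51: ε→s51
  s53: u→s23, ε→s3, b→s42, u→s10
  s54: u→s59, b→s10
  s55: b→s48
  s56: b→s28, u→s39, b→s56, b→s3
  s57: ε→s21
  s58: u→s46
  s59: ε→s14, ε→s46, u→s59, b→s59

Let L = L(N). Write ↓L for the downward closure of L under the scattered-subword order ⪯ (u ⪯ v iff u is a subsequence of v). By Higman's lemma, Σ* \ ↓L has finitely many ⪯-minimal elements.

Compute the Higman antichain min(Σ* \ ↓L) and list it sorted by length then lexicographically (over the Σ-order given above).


Antichain: [bbu, buu, bubb, uuuub].

|Q|=60, |F|=11, |δ|=95 (40 ε).
min D↑ (11 st, q0=0, F={6}): 0:b→1,u→2 1:b→3,u→4 2:b→1,u→5 3:b→3,u→6 4:b→7,u→6 5:b→1,u→8 6:b→6,u→6 7:b→6,u→6 8:b→9,u→10 9:b→3,u→7 10:b→6,u→10.
'bbu': N↓-sim [32, 24, 20, 7] end={s1,s14,s15,s3,s39,s46,s59} rej; 3/3 deletions ∈↓L.
'buu': run [32, 24, 11, 3] end={s14,s46,s59} rej; 3/3 del acc.
'bubb': N↓-sim [32, 24, 11, 5, 4] end={s14,s45,s46,s59} rej; 4/4 deletions ∈↓L.
'uuuub': N↓-sim [32, 31, 28, 26, 14, 4] end={s14,s45,s46,s59} rej; 5/5 deletions ∈↓L.
4 obstructions.


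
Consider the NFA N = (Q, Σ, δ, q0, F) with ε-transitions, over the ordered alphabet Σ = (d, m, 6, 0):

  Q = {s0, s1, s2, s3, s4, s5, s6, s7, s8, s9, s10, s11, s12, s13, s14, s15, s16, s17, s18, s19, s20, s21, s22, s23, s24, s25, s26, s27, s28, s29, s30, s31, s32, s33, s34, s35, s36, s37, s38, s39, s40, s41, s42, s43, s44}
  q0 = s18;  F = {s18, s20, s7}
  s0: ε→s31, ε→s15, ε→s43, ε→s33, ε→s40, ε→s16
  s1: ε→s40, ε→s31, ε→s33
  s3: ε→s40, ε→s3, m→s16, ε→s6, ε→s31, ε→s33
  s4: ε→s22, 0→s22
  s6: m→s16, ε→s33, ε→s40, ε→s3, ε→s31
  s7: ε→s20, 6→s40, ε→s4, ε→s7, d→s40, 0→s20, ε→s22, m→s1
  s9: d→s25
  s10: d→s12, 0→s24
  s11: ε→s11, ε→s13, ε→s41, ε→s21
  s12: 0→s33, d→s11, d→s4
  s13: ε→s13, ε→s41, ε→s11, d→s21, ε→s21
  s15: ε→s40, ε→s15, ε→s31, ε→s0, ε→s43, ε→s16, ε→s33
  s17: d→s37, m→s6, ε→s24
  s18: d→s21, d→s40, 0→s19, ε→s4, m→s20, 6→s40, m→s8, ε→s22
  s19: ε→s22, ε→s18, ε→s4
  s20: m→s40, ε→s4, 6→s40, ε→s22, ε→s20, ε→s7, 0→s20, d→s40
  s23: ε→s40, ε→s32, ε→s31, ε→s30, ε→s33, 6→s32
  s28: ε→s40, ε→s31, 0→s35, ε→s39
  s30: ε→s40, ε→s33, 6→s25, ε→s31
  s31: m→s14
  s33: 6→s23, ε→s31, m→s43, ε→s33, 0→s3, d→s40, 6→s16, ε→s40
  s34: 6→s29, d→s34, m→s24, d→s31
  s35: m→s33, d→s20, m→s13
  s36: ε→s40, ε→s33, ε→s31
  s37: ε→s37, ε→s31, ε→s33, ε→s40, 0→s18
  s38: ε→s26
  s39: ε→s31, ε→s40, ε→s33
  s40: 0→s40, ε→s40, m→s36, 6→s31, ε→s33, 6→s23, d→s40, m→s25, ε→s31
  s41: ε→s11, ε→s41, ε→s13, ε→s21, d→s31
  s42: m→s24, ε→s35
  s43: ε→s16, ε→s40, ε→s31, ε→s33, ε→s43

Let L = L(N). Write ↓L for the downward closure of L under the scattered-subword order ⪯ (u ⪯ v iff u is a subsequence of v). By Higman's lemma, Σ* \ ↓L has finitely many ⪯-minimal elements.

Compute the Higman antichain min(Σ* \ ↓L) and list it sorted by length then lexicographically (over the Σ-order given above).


Antichain: [d, 6, mm].

|Q|=45, |F|=3, |δ|=137 (86 ε).
min D↑ (3 st, q0=0, F={1}): 0:d→1,m→2,6→1,0→0 1:d→1,m→1,6→1,0→1 2:d→1,m→1,6→1,0→2 (ε-aug+det+¬).
'd': run [22, 14] end={s14,s16,s21,s23,s25,s3,s30,s31,s32,s33,s36,s40,…} ∉↓L; 1/1 single-dels accept.
'6': N↓-sim [22, 13] end={s14,s16,s23,s25,s3,s30,s31,s32,s33,s36,s40,s43,…} — reject; 1/1 del acc.
'mm': N↓-sim [22, 19, 14] end={s1,s14,s16,s23,s25,s3,s30,s31,s32,s33,s36,s40,…} rej; 2/2 del acc.
3 obstructions.


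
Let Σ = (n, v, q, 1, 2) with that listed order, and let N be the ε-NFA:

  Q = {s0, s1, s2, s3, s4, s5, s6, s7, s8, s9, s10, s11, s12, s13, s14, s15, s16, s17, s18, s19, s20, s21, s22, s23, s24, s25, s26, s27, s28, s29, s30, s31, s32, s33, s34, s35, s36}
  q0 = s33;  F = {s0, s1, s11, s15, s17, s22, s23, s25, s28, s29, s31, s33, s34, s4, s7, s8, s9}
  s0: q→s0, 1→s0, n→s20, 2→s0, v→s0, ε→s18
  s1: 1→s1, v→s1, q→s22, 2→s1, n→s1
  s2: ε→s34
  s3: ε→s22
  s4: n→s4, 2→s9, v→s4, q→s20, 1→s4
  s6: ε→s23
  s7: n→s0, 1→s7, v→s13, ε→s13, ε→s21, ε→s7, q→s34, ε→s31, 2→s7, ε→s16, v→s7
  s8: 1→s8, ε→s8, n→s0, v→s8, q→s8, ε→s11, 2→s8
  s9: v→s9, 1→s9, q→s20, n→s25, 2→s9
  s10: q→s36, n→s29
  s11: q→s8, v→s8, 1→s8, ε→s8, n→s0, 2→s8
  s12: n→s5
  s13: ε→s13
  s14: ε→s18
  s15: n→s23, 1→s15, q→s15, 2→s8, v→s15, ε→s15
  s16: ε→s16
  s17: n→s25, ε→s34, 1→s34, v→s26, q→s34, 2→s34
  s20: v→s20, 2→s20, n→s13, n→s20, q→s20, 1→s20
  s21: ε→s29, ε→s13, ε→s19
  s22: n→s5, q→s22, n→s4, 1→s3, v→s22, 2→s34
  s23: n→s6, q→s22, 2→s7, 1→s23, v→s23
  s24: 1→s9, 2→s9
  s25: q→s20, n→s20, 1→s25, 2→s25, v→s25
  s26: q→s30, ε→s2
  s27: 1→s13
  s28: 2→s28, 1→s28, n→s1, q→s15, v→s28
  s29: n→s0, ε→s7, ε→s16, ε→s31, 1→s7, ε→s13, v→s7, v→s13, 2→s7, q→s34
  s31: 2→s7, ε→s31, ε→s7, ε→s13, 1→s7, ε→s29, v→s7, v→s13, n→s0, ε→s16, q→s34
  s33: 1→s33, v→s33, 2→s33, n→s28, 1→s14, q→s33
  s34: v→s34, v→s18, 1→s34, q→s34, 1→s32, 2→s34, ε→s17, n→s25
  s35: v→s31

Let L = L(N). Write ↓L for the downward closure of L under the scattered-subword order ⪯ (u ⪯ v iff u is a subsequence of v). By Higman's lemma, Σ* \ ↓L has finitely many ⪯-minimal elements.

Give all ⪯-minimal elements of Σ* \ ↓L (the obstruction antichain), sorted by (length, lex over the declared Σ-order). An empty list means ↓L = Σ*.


|Q|=37, |F|=17, |δ|=137 (31 ε).
min D↑ (14 st, q0=0, F={11}): 0:n→1,v→0,q→0,1→0,2→0 1:n→2,v→1,q→3,1→1,2→1 2:n→2,v→2,q→4,1→2,2→2 3:n→5,v→3,q→3,1→3,2→6 4:n→7,v→4,q→4,1→4,2→8 5:n→5,v→5,q→4,1→5,2→9 6:n→10,v→6,q→6,1→6,2→6 7:n→7,v→7,q→11,1→7,2→12 8:n→13,v→8,q→8,1→8,2→8 9:n→10,v→9,q→8,1→9,2→9 10:n→11,v→10,q→10,1→10,2→10 11:n→11,v→11,q→11,1→11,2→11 12:n→13,v→12,q→11,1→12,2→12 13:n→11,v→13,q→11,1→13,2→13 [Hopcroft].
'nnqnq': run [31, 29, 25, 16, 6, 2] end={s13,s20} rej; 5/5 deletions ∈↓L.
'nq2nn': N↓-sim [31, 29, 27, 20, 5, 2] end={s13,s20} ∉↓L; 5/5 deletions ∈↓L.
2 minimals (antichain).

Antichain: [nnqnq, nq2nn].


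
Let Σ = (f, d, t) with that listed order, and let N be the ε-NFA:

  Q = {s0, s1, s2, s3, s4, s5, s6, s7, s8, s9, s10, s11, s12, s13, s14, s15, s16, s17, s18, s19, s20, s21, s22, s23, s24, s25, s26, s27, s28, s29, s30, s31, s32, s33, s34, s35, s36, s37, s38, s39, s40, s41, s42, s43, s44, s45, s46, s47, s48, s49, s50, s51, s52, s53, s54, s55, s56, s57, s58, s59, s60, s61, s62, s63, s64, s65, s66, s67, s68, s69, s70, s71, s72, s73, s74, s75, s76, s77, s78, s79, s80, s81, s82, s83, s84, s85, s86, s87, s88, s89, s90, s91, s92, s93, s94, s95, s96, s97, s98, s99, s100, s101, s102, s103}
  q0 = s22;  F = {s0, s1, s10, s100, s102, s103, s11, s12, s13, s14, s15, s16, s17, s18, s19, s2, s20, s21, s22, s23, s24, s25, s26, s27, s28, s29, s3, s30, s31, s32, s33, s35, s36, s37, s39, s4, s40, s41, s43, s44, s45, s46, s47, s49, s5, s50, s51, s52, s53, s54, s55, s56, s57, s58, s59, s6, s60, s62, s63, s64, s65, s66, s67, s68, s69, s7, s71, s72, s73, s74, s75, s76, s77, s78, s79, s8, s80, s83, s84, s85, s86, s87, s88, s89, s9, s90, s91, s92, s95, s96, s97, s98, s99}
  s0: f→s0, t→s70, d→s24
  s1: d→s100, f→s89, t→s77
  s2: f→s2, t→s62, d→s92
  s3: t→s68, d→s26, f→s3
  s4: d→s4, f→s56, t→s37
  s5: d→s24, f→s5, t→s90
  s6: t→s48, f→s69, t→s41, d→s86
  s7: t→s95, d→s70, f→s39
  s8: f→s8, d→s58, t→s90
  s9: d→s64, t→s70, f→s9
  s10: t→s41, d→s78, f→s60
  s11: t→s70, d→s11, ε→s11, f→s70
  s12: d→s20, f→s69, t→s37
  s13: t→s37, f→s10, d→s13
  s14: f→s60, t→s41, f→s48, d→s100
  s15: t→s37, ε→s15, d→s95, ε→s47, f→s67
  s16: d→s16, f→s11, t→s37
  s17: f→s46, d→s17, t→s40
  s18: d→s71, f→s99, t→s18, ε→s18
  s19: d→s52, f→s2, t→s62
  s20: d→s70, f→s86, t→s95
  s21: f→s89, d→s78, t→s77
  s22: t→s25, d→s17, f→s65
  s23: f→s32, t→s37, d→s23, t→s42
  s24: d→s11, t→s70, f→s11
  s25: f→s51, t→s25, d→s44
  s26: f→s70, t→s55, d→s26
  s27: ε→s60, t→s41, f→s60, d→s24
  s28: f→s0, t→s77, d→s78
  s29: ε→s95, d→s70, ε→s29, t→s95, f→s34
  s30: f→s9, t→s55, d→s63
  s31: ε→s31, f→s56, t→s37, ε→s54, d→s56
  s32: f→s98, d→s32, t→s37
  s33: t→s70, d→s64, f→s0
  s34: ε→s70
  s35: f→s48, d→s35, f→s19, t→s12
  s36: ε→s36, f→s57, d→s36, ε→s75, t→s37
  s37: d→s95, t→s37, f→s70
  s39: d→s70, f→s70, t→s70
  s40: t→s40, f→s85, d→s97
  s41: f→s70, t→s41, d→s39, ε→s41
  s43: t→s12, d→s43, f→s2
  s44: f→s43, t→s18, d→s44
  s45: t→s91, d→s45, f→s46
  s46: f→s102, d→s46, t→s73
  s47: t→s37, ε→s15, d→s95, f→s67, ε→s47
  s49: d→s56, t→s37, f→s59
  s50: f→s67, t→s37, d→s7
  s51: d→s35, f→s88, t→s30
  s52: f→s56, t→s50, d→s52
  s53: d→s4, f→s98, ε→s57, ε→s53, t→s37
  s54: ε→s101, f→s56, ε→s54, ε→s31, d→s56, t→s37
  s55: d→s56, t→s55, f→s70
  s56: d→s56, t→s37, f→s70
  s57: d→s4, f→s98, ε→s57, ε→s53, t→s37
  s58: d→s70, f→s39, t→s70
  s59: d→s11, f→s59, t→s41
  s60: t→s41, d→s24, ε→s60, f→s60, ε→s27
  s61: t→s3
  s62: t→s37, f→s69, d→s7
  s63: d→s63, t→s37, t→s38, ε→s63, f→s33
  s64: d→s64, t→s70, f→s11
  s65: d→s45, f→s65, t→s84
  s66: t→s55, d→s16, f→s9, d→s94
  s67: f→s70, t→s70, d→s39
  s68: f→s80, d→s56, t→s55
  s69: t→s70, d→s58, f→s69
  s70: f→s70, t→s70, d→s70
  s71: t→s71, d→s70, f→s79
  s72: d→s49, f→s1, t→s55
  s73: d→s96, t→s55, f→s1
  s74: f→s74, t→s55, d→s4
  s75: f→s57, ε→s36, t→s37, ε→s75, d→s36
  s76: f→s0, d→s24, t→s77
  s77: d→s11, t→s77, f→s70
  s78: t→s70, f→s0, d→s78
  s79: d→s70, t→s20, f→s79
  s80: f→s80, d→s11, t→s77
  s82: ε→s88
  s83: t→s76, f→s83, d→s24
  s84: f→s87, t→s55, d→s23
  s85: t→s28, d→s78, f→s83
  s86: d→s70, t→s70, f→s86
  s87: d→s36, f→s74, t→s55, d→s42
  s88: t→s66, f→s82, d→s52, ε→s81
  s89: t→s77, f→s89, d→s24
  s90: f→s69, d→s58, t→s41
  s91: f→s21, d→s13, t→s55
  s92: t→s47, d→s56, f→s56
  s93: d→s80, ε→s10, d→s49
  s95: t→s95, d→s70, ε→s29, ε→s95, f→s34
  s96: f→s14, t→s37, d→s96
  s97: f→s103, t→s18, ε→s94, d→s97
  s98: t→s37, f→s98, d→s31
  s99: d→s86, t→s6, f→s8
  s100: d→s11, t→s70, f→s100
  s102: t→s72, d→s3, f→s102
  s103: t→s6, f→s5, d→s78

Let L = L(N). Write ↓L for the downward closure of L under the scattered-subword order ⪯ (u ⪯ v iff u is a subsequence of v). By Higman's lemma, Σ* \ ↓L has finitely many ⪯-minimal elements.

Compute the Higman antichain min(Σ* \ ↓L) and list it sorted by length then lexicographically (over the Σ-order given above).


min(Σ*\↓L) = [fttf, dtfdt, tftft, tdtdd, dffddf, tffdff].

|Q|=104, |F|=93, |δ|=325 (33 ε).
min D↑ (88 st, q0=0, F={29}): 0:f→1,d→2,t→3 1:f→1,d→4,t→5 2:f→6,d→2,t→7 3:f→8,d→9,t→3 4:f→6,d→4,t→10 5:f→11,d→12,t→13 6:f→14,d→6,t→15 7:f→16,d→17,t→7 8:f→18,d→19,t→20 9:f→21,d→9,t→22 10:f→23,d→24,t→13 11:f→25,d→26,t→13 12:f→27,d→12,t→28 13:f→29,d→30,t→13 14:f→14,d→31,t→32 15:f→33,d→34,t→13 16:f→35,d→36,t→37 17:f→38,d→17,t→22 18:f→18,d→39,t→40 19:f→41,d→19,t→42 20:f→43,d→44,t→13 21:f→45,d→21,t→42 22:f→46,d→47,t→22 23:f→48,d→36,t→49 24:f→50,d→24,t→28 25:f→25,d→51,t→13 26:f→52,d→26,t→28 27:f→53,d→27,t→28 28:f→29,d→54,t→28 29:f→29,d→29,t→29 30:f→29,d→30,t→28 31:f→31,d→55,t→56 32:f→33,d→57,t→13 33:f→48,d→58,t→49 34:f→59,d→34,t→28 35:f→35,d→60,t→61 36:f→62,d→36,t→29 37:f→62,d→36,t→49 38:f→63,d→36,t→64 39:f→30,d→39,t→65 40:f→43,d→66,t→13 41:f→45,d→39,t→67 42:f→68,d→69,t→28 43:f→43,d→70,t→29 44:f→71,d→44,t→28 45:f→45,d→72,t→67 46:f→73,d→74,t→64 47:f→75,d→29,t→47 48:f→48,d→60,t→49 49:f→29,d→76,t→49 50:f→77,d→36,t→78 51:f→30,d→51,t→28 52:f→53,d→51,t→28 53:f→53,d→79,t→28 54:f→29,d→29,t→54 55:f→29,d→55,t→13 56:f→80,d→30,t→13 57:f→81,d→30,t→28 58:f→58,d→76,t→29 59:f→77,d→58,t→78 60:f→76,d→76,t→29 61:f→62,d→60,t→49 62:f→62,d→60,t→29 63:f→63,d→60,t→82 64:f→68,d→74,t→78 65:f→83,d→84,t→28 66:f→76,d→66,t→28 67:f→68,d→84,t→28 68:f→68,d→85,t→29 69:f→74,d→29,t→54 70:f→76,d→70,t→29 71:f→62,d→70,t→29 72:f→30,d→30,t→86 73:f→73,d→85,t→82 74:f→74,d→29,t→29 75:f→75,d→29,t→69 76:f→29,d→76,t→29 77:f→77,d→60,t→78 78:f→29,d→87,t→78 79:f→30,d→30,t→28 80:f→80,d→76,t→49 81:f→81,d→76,t→78 82:f→68,d→85,t→78 83:f→29,d→87,t→29 84:f→87,d→29,t→54 85:f→87,d→29,t→29 86:f→83,d→54,t→28 87:f→29,d→29,t→29.
'fttf': N↓-sim [102, 94, 71, 14, 2] end={s34,s70} ∉↓L; 4/4 del acc.
'dtfdt': |S_i|=[102, 89, 61, 38, 9, 1] end={s70} ∉↓L; 5/5 deletions ∈↓L.
'tftft': |S_i|=[102, 94, 79, 39, 13, 1] end={s70} rej; 5/5 single-dels accept.
'tdtdd': |S_i|=[102, 94, 68, 28, 11, 1] end={s70} — reject; 5/5 del acc.
'dffddf': run [102, 89, 71, 49, 28, 10, 2] end={s34,s70} rej; 6/6 del acc.
'tffdff': N↓-sim [102, 94, 79, 57, 24, 9, 2] end={s34,s70} ∉↓L; 6/6 del acc.
6 words, ⪯-incomp.


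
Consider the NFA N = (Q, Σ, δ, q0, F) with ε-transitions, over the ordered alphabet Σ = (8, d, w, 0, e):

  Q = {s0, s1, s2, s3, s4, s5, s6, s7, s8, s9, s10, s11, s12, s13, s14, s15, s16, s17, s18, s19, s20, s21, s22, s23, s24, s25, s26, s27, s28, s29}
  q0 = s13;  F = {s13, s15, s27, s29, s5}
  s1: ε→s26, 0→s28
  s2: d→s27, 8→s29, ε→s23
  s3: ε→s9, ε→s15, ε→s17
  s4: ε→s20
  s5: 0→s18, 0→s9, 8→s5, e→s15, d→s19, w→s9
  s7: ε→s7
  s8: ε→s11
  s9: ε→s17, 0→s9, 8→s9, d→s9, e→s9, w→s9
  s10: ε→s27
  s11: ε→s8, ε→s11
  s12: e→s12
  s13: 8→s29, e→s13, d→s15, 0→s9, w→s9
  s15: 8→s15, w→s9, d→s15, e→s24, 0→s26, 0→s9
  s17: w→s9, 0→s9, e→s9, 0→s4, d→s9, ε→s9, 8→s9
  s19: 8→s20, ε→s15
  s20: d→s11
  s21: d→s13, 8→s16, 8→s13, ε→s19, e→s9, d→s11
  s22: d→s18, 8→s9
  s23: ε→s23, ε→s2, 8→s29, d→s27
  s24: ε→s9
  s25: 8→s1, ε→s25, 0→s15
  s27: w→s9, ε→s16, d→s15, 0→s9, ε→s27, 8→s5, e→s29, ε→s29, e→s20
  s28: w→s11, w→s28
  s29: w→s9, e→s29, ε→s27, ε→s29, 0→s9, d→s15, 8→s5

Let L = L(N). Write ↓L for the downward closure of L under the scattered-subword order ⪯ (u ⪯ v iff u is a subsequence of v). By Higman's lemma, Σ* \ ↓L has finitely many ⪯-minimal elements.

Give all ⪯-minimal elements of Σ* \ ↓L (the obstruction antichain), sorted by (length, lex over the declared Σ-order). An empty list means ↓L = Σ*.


Antichain: [w, 0, de, 88ee].

|Q|=30, |F|=5, |δ|=82 (24 ε).
min D↑ (5 st, q0=0, F={3}): 0:8→1,d→2,w→3,0→3,e→0 1:8→4,d→2,w→3,0→3,e→1 2:8→2,d→2,w→3,0→3,e→3 3:8→3,d→3,w→3,0→3,e→3 4:8→4,d→2,w→3,0→3,e→2 (ε-aug+det+¬).
'w': N↓-sim [16, 6] end={s11,s17,s20,s4,s8,s9} — reject; 1/1 deletions ∈↓L.
'0': |S_i|=[16, 8] end={s11,s17,s18,s20,s26,s4,s8,s9} ∉↓L; 1/1 single-dels accept.
'de': N↓-sim [16, 10, 7] end={s11,s17,s20,s24,s4,s8,s9} — reject; 2/2 del acc.
'88ee': run [16, 15, 12, 9, 7] end={s11,s17,s20,s24,s4,s8,s9} ∉↓L; 4/4 del acc.
4 words, ⪯-incomp.


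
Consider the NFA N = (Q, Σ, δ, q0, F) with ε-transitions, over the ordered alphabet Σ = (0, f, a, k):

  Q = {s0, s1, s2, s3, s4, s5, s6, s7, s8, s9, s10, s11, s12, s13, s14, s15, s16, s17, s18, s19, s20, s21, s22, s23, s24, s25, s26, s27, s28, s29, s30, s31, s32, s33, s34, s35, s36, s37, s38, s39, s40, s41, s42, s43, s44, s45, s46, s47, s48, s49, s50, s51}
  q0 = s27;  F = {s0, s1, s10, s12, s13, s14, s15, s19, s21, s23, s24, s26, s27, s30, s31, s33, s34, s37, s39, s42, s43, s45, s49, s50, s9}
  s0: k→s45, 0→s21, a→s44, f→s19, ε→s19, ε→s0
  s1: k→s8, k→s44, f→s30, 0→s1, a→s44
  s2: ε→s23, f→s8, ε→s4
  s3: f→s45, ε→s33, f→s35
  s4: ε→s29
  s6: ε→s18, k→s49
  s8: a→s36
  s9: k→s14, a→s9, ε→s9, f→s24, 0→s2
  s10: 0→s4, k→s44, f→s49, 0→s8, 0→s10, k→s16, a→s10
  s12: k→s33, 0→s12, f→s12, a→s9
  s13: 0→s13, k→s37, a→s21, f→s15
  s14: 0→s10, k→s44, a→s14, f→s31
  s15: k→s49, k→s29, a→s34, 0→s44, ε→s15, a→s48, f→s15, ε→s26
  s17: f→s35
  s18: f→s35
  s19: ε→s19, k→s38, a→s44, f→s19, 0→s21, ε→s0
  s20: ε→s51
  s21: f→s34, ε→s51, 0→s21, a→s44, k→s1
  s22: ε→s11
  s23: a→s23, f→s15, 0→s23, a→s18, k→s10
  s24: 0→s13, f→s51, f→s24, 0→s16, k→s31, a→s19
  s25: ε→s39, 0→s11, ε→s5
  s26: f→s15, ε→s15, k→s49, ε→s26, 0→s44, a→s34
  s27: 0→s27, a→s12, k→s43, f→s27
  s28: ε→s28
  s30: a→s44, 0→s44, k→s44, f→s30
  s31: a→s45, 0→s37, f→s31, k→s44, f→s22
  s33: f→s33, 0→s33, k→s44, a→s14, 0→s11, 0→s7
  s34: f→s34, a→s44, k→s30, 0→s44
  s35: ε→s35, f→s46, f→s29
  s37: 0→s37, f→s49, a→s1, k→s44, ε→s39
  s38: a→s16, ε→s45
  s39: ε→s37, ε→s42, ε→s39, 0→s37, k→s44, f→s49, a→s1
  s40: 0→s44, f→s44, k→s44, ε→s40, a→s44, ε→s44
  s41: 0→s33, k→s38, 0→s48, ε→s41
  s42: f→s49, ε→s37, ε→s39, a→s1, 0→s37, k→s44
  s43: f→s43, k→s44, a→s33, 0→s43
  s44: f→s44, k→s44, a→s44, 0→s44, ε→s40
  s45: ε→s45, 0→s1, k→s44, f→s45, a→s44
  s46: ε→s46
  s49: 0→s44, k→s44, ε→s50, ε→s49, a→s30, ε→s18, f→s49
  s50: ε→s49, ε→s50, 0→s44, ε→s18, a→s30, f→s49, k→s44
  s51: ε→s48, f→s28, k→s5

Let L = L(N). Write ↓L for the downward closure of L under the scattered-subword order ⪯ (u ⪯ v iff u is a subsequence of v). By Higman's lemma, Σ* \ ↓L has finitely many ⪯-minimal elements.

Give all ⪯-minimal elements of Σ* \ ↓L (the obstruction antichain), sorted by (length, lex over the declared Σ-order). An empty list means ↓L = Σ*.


Antichain: [kk, aa0f0, aafaa].

|Q|=52, |F|=25, |δ|=177 (41 ε).
min D↑ (21 st, q0=0, F={5}): 0:0→0,f→0,a→1,k→2 1:0→1,f→1,a→3,k→4 2:0→2,f→2,a→4,k→5 3:0→6,f→7,a→3,k→8 4:0→4,f→4,a→8,k→5 5:0→5,f→5,a→5,k→5 6:0→6,f→9,a→6,k→10 7:0→11,f→7,a→12,k→13 8:0→10,f→13,a→8,k→5 9:0→5,f→9,a→14,k→15 10:0→10,f→15,a→10,k→5 11:0→11,f→9,a→16,k→17 12:0→16,f→12,a→5,k→18 13:0→17,f→13,a→18,k→5 14:0→5,f→14,a→5,k→19 15:0→5,f→15,a→19,k→5 16:0→16,f→14,a→5,k→20 17:0→17,f→15,a→20,k→5 18:0→20,f→18,a→5,k→5 19:0→5,f→19,a→5,k→5 20:0→20,f→19,a→5,k→5 (ε-aug+det+¬).
'kk': N↓-sim [44, 28, 5] end={s16,s36,s40,s44,s8} ∉↓L; 2/2 deletions ∈↓L.
'aa0f0': |S_i|=[44, 42, 39, 29, 16, 2] end={s40,s44} rej; 5/5 single-dels accept.
'aafaa': |S_i|=[44, 42, 39, 33, 17, 4] end={s16,s36,s40,s44} rej; 5/5 del acc.
3 minimals (antichain).
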